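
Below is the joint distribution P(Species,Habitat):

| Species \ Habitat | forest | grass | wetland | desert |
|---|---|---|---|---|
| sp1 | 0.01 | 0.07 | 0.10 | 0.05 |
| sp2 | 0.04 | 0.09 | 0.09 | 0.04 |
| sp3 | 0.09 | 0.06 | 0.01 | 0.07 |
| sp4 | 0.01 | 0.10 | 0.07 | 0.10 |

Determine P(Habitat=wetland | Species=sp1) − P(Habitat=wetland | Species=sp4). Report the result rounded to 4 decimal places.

0.1848

P(Species=sp1) = 0.01 + 0.07 + 0.10 + 0.05 = 0.23; P(Habitat=wetland | Species=sp1) = 0.10/0.23 = 0.43478.
P(Species=sp4) = 0.01 + 0.10 + 0.07 + 0.10 = 0.28; P(Habitat=wetland | Species=sp4) = 0.07/0.28 = 0.25000.
Difference = 0.1848.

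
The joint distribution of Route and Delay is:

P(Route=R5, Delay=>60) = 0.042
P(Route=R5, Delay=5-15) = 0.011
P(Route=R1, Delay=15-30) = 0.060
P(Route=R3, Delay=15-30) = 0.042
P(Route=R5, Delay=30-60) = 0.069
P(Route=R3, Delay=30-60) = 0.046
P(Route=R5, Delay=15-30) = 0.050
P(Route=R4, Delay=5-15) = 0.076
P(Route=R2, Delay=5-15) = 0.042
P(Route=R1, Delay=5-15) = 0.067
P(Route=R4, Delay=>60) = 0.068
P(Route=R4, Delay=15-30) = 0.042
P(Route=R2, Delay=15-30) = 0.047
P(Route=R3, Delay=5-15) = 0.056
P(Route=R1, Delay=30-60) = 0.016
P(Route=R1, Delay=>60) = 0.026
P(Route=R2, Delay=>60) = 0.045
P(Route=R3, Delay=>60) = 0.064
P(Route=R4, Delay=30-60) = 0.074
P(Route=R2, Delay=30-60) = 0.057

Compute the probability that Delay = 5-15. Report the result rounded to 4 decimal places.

P(Delay=5-15) = 0.067 + 0.042 + 0.056 + 0.076 + 0.011 = 0.252.

0.2520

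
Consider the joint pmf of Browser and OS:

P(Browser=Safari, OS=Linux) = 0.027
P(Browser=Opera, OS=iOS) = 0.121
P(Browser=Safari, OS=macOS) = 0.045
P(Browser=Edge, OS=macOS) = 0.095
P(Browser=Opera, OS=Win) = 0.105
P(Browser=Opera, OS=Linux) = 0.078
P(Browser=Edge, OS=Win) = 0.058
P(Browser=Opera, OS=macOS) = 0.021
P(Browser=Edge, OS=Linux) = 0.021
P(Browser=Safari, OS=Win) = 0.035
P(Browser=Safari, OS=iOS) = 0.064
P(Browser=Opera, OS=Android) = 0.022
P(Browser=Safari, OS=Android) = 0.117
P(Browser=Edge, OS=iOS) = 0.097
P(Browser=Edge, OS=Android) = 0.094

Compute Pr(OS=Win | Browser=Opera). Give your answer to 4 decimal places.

P(Browser=Opera) = 0.105 + 0.021 + 0.078 + 0.121 + 0.022 = 0.347.
P(OS=Win | Browser=Opera) = 0.105/0.347 = 0.3026.

0.3026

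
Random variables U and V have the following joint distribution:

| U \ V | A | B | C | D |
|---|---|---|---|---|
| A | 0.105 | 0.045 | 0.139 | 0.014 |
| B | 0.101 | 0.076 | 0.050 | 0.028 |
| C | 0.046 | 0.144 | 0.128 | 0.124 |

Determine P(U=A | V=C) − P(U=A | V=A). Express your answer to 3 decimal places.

0.022

P(V=C) = 0.139 + 0.050 + 0.128 = 0.317; P(U=A | V=C) = 0.139/0.317 = 0.4385.
P(V=A) = 0.105 + 0.101 + 0.046 = 0.252; P(U=A | V=A) = 0.105/0.252 = 0.4167.
Difference = 0.022.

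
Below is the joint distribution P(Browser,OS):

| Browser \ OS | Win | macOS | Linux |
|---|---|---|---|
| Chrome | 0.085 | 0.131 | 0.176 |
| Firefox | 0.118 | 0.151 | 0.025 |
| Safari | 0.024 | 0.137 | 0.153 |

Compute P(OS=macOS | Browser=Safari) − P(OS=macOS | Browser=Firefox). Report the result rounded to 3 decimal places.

P(Browser=Safari) = 0.024 + 0.137 + 0.153 = 0.314; P(OS=macOS | Browser=Safari) = 0.137/0.314 = 0.4363.
P(Browser=Firefox) = 0.118 + 0.151 + 0.025 = 0.294; P(OS=macOS | Browser=Firefox) = 0.151/0.294 = 0.5136.
Difference = -0.077.

-0.077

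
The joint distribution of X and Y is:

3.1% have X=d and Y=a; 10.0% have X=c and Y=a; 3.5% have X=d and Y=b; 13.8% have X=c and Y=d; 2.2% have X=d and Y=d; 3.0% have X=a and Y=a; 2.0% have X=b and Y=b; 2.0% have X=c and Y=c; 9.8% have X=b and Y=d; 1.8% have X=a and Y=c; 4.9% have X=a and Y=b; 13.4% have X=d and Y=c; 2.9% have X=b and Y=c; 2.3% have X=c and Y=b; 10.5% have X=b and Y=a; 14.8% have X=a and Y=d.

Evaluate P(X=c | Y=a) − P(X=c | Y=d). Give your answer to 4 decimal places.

P(Y=a) = 0.030 + 0.105 + 0.100 + 0.031 = 0.266; P(X=c | Y=a) = 0.100/0.266 = 0.37594.
P(Y=d) = 0.148 + 0.098 + 0.138 + 0.022 = 0.406; P(X=c | Y=d) = 0.138/0.406 = 0.33990.
Difference = 0.0360.

0.0360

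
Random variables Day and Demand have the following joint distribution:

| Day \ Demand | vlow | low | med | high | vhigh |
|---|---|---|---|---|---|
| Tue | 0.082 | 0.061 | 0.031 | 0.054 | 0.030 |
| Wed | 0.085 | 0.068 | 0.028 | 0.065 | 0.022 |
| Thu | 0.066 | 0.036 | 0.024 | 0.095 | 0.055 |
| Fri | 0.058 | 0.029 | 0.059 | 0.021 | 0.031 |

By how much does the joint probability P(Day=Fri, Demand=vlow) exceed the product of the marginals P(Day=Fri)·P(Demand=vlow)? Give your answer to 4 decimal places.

0.0004

P(Day=Fri) = 0.058 + 0.029 + 0.059 + 0.021 + 0.031 = 0.198.
P(Demand=vlow) = 0.082 + 0.085 + 0.066 + 0.058 = 0.291.
P(Day=Fri, Demand=vlow) − P(Day=Fri)P(Demand=vlow) = 0.058 − 0.198×0.291 = 0.0004.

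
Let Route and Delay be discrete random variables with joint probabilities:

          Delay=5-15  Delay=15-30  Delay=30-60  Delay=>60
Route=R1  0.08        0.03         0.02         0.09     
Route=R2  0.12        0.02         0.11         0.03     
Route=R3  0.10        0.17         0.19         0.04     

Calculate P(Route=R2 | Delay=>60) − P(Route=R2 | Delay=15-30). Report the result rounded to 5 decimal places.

0.09659

P(Delay=>60) = 0.09 + 0.03 + 0.04 = 0.16; P(Route=R2 | Delay=>60) = 0.03/0.16 = 0.187500.
P(Delay=15-30) = 0.03 + 0.02 + 0.17 = 0.22; P(Route=R2 | Delay=15-30) = 0.02/0.22 = 0.090909.
Difference = 0.09659.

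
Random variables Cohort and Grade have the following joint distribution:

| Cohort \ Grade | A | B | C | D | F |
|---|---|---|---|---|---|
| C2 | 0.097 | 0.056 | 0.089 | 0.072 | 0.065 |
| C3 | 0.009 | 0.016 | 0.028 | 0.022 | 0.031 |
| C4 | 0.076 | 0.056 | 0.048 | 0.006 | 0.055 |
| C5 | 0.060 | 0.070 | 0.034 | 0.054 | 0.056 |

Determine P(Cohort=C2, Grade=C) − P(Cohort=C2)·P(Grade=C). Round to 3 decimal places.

0.014

P(Cohort=C2) = 0.097 + 0.056 + 0.089 + 0.072 + 0.065 = 0.379.
P(Grade=C) = 0.089 + 0.028 + 0.048 + 0.034 = 0.199.
P(Cohort=C2, Grade=C) − P(Cohort=C2)P(Grade=C) = 0.089 − 0.379×0.199 = 0.014.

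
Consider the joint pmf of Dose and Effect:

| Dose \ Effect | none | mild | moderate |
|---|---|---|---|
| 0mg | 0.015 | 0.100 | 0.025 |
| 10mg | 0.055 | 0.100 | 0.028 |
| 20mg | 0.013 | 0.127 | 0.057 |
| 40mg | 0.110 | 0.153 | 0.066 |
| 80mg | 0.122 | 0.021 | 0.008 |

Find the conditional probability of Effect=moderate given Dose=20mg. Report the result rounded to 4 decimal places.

0.2893

P(Dose=20mg) = 0.013 + 0.127 + 0.057 = 0.197.
P(Effect=moderate | Dose=20mg) = 0.057/0.197 = 0.2893.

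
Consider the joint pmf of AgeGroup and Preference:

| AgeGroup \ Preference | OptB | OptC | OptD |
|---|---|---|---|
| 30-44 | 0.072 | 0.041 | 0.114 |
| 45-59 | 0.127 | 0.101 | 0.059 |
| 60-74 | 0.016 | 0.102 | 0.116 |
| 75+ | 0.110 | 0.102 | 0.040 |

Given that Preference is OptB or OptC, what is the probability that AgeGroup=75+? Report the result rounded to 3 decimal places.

P(Preference=OptB) = 0.072 + 0.127 + 0.016 + 0.110 = 0.325.
P(Preference=OptC) = 0.041 + 0.101 + 0.102 + 0.102 = 0.346.
P(Preference ∈ {OptB, OptC}) = 0.325 + 0.346 = 0.671; P(AgeGroup=75+, Preference ∈ {OptB, OptC}) = 0.110 + 0.102 = 0.212.
P(AgeGroup=75+ | Preference ∈ {OptB, OptC}) = 0.212/0.671 = 0.316.

0.316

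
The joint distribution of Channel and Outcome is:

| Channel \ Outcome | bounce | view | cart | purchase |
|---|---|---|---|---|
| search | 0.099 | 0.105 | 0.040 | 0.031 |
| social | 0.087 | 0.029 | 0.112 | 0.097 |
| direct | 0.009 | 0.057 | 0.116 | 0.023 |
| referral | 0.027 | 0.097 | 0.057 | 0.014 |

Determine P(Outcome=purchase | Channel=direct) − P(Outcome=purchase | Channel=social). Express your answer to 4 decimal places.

-0.1863

P(Channel=direct) = 0.009 + 0.057 + 0.116 + 0.023 = 0.205; P(Outcome=purchase | Channel=direct) = 0.023/0.205 = 0.11220.
P(Channel=social) = 0.087 + 0.029 + 0.112 + 0.097 = 0.325; P(Outcome=purchase | Channel=social) = 0.097/0.325 = 0.29846.
Difference = -0.1863.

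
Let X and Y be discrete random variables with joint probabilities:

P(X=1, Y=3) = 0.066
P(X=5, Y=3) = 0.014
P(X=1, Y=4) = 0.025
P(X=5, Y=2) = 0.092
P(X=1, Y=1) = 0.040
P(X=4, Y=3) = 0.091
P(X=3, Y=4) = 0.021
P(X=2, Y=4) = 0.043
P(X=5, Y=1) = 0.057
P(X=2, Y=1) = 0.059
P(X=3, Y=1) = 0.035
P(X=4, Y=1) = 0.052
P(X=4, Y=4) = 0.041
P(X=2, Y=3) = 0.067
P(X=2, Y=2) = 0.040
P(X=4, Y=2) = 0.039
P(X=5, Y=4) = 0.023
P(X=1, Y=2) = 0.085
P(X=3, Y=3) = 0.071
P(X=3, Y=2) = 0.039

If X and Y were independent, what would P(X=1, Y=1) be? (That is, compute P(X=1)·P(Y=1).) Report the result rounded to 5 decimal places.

P(X=1) = 0.040 + 0.085 + 0.066 + 0.025 = 0.216.
P(Y=1) = 0.040 + 0.059 + 0.035 + 0.052 + 0.057 = 0.243.
Product: 0.216 × 0.243 = 0.05249.

0.05249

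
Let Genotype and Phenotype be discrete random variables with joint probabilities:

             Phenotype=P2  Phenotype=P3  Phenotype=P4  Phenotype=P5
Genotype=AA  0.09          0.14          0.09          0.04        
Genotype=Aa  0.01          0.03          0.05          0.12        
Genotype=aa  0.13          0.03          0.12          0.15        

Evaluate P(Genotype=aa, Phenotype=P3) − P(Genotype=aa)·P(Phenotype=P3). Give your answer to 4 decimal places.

P(Genotype=aa) = 0.13 + 0.03 + 0.12 + 0.15 = 0.43.
P(Phenotype=P3) = 0.14 + 0.03 + 0.03 = 0.20.
P(Genotype=aa, Phenotype=P3) − P(Genotype=aa)P(Phenotype=P3) = 0.03 − 0.43×0.20 = -0.0560.

-0.0560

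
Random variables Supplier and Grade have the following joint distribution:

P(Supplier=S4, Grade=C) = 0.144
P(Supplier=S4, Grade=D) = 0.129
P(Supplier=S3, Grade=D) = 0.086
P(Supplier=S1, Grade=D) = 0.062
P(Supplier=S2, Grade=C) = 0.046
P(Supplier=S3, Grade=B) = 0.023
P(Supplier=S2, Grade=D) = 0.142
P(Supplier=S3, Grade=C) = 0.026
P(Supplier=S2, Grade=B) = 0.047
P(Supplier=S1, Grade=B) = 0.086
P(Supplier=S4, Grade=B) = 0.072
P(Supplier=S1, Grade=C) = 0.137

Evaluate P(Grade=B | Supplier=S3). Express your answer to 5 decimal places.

0.17037

P(Supplier=S3) = 0.023 + 0.026 + 0.086 = 0.135.
P(Grade=B | Supplier=S3) = 0.023/0.135 = 0.17037.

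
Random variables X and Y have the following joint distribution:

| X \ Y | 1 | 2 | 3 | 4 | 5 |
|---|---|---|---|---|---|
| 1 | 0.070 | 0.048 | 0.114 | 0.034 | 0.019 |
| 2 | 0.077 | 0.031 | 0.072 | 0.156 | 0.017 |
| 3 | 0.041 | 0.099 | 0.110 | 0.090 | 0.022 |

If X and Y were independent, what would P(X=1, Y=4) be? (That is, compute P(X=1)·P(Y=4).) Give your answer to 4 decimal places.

P(X=1) = 0.070 + 0.048 + 0.114 + 0.034 + 0.019 = 0.285.
P(Y=4) = 0.034 + 0.156 + 0.090 = 0.280.
Product: 0.285 × 0.280 = 0.0798.

0.0798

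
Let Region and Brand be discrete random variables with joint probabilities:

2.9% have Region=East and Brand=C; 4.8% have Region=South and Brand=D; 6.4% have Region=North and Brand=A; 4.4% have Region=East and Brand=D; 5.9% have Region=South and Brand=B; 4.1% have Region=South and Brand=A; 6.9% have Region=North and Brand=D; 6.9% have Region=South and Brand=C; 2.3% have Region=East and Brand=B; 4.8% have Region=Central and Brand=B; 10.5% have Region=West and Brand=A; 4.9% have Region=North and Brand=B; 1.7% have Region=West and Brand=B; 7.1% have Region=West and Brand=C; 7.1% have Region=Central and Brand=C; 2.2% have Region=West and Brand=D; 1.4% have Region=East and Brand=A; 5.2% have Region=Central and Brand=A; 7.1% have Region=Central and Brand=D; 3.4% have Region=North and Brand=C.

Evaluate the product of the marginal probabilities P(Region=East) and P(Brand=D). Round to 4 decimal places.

P(Region=East) = 0.014 + 0.023 + 0.029 + 0.044 = 0.110.
P(Brand=D) = 0.069 + 0.048 + 0.044 + 0.022 + 0.071 = 0.254.
Product: 0.110 × 0.254 = 0.0279.

0.0279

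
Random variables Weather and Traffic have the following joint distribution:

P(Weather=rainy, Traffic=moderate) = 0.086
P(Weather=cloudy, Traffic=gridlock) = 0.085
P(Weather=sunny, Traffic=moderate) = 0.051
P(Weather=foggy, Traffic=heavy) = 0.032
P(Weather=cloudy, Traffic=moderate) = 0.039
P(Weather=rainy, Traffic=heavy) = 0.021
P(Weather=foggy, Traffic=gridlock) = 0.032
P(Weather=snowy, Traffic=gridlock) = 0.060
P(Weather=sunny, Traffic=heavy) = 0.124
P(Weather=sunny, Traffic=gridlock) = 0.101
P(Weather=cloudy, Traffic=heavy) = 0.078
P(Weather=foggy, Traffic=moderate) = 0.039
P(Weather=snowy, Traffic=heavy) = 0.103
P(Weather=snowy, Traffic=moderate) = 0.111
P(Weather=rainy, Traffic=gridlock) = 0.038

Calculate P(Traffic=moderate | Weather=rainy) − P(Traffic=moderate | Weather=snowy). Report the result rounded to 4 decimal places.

P(Weather=rainy) = 0.086 + 0.021 + 0.038 = 0.145; P(Traffic=moderate | Weather=rainy) = 0.086/0.145 = 0.59310.
P(Weather=snowy) = 0.111 + 0.103 + 0.060 = 0.274; P(Traffic=moderate | Weather=snowy) = 0.111/0.274 = 0.40511.
Difference = 0.1880.

0.1880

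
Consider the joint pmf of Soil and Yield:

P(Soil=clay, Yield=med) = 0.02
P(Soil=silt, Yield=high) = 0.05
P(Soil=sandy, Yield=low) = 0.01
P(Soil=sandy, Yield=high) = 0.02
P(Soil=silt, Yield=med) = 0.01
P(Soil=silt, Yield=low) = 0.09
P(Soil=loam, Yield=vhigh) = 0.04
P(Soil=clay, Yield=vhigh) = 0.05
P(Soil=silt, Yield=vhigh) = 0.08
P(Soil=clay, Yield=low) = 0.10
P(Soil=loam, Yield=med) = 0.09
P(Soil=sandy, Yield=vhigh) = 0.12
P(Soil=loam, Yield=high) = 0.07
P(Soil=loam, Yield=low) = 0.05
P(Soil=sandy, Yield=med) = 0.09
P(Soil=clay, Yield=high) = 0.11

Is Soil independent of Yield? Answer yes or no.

P(Soil=sandy) = 0.24 and P(Yield=vhigh) = 0.29, so their product is 0.0696, but P(Soil=sandy, Yield=vhigh) = 0.12. Since these differ, Soil and Yield are not independent.

no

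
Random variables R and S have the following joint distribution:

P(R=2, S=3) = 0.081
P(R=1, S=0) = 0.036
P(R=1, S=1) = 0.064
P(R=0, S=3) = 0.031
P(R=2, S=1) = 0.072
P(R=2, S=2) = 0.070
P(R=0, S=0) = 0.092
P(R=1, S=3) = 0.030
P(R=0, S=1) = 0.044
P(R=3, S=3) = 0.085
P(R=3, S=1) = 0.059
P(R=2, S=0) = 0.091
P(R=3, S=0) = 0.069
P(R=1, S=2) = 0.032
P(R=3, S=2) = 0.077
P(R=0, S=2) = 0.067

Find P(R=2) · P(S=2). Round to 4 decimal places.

P(R=2) = 0.091 + 0.072 + 0.070 + 0.081 = 0.314.
P(S=2) = 0.067 + 0.032 + 0.070 + 0.077 = 0.246.
Product: 0.314 × 0.246 = 0.0772.

0.0772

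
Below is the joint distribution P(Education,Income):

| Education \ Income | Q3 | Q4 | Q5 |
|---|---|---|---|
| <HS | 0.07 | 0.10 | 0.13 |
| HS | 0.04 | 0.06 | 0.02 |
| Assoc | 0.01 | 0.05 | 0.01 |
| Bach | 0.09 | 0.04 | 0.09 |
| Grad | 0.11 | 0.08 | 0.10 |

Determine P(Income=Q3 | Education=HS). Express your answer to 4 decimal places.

P(Education=HS) = 0.04 + 0.06 + 0.02 = 0.12.
P(Income=Q3 | Education=HS) = 0.04/0.12 = 0.3333.

0.3333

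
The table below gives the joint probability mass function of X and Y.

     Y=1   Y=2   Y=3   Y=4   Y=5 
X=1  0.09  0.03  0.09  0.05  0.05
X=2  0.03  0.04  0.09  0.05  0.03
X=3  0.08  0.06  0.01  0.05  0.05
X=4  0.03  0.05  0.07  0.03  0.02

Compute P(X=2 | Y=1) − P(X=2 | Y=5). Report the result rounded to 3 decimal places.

-0.070

P(Y=1) = 0.09 + 0.03 + 0.08 + 0.03 = 0.23; P(X=2 | Y=1) = 0.03/0.23 = 0.1304.
P(Y=5) = 0.05 + 0.03 + 0.05 + 0.02 = 0.15; P(X=2 | Y=5) = 0.03/0.15 = 0.2000.
Difference = -0.070.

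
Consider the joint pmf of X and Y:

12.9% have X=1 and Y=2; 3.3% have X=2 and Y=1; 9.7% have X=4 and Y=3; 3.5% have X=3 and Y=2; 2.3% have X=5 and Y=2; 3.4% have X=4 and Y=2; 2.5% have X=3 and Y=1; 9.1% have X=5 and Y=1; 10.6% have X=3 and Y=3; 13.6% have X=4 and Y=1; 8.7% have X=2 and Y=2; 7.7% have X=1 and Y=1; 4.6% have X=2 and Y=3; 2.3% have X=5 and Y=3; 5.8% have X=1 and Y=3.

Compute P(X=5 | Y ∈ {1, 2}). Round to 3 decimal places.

0.170

P(Y=1) = 0.077 + 0.033 + 0.025 + 0.136 + 0.091 = 0.362.
P(Y=2) = 0.129 + 0.087 + 0.035 + 0.034 + 0.023 = 0.308.
P(Y ∈ {1, 2}) = 0.362 + 0.308 = 0.670; P(X=5, Y ∈ {1, 2}) = 0.091 + 0.023 = 0.114.
P(X=5 | Y ∈ {1, 2}) = 0.114/0.670 = 0.170.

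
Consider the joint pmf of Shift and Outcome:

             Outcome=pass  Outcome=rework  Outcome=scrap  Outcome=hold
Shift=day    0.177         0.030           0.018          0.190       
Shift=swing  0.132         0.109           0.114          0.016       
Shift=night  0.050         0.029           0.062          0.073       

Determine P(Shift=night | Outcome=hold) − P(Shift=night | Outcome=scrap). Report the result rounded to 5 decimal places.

-0.05794

P(Outcome=hold) = 0.190 + 0.016 + 0.073 = 0.279; P(Shift=night | Outcome=hold) = 0.073/0.279 = 0.261649.
P(Outcome=scrap) = 0.018 + 0.114 + 0.062 = 0.194; P(Shift=night | Outcome=scrap) = 0.062/0.194 = 0.319588.
Difference = -0.05794.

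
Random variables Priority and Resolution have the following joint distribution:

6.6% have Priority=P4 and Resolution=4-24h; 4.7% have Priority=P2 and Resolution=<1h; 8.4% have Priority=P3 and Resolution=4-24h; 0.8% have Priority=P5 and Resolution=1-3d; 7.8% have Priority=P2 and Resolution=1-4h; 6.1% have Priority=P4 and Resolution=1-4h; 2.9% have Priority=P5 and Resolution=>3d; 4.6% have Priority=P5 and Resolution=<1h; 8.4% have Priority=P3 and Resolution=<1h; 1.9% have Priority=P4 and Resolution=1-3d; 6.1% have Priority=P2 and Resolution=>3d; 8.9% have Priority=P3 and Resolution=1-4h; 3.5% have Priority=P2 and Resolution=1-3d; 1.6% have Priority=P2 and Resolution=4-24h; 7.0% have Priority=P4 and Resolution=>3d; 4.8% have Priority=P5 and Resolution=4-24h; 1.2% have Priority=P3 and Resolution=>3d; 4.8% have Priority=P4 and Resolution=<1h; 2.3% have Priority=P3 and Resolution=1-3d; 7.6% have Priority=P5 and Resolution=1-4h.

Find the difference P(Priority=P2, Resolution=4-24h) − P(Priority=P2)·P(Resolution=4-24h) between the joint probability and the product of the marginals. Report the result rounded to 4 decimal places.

-0.0347

P(Priority=P2) = 0.047 + 0.078 + 0.016 + 0.035 + 0.061 = 0.237.
P(Resolution=4-24h) = 0.016 + 0.084 + 0.066 + 0.048 = 0.214.
P(Priority=P2, Resolution=4-24h) − P(Priority=P2)P(Resolution=4-24h) = 0.016 − 0.237×0.214 = -0.0347.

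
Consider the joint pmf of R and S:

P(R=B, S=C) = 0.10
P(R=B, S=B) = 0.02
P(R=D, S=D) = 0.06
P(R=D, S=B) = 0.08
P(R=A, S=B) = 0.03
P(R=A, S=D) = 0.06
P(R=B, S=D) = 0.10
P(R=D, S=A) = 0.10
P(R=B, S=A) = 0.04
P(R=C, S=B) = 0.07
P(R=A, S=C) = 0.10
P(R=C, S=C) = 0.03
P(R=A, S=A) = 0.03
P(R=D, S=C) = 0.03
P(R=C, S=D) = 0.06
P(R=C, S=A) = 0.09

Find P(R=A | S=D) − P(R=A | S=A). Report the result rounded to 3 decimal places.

P(S=D) = 0.06 + 0.10 + 0.06 + 0.06 = 0.28; P(R=A | S=D) = 0.06/0.28 = 0.2143.
P(S=A) = 0.03 + 0.04 + 0.09 + 0.10 = 0.26; P(R=A | S=A) = 0.03/0.26 = 0.1154.
Difference = 0.099.

0.099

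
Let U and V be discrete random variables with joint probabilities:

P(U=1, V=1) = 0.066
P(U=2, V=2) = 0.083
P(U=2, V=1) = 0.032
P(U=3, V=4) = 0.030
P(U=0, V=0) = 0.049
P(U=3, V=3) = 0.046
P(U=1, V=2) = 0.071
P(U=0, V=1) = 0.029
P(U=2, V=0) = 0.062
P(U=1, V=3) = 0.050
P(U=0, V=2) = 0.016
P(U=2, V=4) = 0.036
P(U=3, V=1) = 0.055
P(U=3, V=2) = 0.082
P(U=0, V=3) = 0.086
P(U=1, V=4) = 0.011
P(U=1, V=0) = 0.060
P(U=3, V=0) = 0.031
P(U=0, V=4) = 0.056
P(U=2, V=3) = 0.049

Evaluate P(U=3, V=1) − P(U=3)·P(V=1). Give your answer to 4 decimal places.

0.0106

P(U=3) = 0.031 + 0.055 + 0.082 + 0.046 + 0.030 = 0.244.
P(V=1) = 0.029 + 0.066 + 0.032 + 0.055 = 0.182.
P(U=3, V=1) − P(U=3)P(V=1) = 0.055 − 0.244×0.182 = 0.0106.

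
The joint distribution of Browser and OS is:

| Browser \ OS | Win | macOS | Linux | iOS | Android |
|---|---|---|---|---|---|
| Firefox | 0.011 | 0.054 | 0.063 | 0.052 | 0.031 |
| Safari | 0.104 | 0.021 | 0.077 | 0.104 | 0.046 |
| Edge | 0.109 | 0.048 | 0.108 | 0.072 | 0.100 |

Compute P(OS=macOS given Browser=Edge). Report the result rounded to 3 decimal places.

0.110

P(Browser=Edge) = 0.109 + 0.048 + 0.108 + 0.072 + 0.100 = 0.437.
P(OS=macOS | Browser=Edge) = 0.048/0.437 = 0.110.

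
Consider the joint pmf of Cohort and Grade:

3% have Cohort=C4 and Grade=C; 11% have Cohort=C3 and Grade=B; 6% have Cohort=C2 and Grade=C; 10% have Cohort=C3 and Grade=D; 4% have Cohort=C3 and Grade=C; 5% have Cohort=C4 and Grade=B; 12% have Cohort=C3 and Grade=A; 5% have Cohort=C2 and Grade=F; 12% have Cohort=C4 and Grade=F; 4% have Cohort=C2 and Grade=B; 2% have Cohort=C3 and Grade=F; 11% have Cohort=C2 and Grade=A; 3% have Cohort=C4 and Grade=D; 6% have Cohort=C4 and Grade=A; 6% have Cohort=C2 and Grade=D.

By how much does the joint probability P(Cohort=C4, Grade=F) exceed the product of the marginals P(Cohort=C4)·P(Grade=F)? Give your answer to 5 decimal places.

0.06490

P(Cohort=C4) = 0.06 + 0.05 + 0.03 + 0.03 + 0.12 = 0.29.
P(Grade=F) = 0.05 + 0.02 + 0.12 = 0.19.
P(Cohort=C4, Grade=F) − P(Cohort=C4)P(Grade=F) = 0.12 − 0.29×0.19 = 0.06490.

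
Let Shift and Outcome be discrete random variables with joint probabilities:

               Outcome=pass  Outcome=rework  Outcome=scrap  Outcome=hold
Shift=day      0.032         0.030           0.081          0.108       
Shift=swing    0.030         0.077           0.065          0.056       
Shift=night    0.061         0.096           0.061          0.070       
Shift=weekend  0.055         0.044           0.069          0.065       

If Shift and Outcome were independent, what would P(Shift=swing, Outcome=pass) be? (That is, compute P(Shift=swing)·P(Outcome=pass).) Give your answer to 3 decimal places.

P(Shift=swing) = 0.030 + 0.077 + 0.065 + 0.056 = 0.228.
P(Outcome=pass) = 0.032 + 0.030 + 0.061 + 0.055 = 0.178.
Product: 0.228 × 0.178 = 0.041.

0.041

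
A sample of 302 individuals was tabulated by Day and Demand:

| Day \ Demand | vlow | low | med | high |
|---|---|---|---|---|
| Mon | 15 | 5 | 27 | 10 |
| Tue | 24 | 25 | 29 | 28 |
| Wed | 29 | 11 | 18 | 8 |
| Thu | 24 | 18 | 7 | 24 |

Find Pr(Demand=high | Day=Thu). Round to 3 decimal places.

Total with Day=Thu: 24 + 18 + 7 + 24 = 73.
P(Demand=high | Day=Thu) = 24/73 = 0.329.

0.329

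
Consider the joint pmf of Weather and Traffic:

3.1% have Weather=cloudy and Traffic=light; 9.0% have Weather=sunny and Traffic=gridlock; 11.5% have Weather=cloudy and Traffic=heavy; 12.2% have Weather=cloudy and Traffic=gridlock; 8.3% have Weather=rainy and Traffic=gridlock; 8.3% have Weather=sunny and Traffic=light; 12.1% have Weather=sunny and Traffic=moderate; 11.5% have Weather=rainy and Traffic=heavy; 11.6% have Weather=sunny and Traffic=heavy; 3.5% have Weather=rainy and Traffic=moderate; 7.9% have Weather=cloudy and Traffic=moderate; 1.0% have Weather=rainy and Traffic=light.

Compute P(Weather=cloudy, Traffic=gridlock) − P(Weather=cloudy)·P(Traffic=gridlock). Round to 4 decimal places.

P(Weather=cloudy) = 0.031 + 0.079 + 0.115 + 0.122 = 0.347.
P(Traffic=gridlock) = 0.090 + 0.122 + 0.083 = 0.295.
P(Weather=cloudy, Traffic=gridlock) − P(Weather=cloudy)P(Traffic=gridlock) = 0.122 − 0.347×0.295 = 0.0196.

0.0196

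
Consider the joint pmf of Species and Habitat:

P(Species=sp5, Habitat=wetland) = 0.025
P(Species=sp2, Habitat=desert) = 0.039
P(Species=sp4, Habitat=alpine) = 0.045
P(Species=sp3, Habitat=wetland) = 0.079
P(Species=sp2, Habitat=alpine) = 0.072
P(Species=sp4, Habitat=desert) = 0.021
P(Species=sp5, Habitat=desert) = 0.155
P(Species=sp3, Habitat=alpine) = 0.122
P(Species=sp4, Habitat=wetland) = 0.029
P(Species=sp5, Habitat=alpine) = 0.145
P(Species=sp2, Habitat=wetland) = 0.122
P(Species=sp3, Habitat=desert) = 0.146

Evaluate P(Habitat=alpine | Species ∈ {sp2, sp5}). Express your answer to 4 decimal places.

P(Species=sp2) = 0.122 + 0.039 + 0.072 = 0.233.
P(Species=sp5) = 0.025 + 0.155 + 0.145 = 0.325.
P(Species ∈ {sp2, sp5}) = 0.233 + 0.325 = 0.558; P(Habitat=alpine, Species ∈ {sp2, sp5}) = 0.072 + 0.145 = 0.217.
P(Habitat=alpine | Species ∈ {sp2, sp5}) = 0.217/0.558 = 0.3889.

0.3889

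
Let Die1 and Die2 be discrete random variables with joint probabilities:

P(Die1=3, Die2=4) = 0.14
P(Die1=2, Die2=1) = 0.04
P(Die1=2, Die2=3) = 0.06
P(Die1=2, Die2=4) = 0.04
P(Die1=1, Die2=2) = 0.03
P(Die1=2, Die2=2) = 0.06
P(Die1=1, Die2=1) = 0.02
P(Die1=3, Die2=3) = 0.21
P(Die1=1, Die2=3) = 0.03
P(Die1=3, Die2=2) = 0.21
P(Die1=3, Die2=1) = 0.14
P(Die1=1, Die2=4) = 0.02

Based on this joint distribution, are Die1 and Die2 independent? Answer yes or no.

yes

Every cell satisfies P(Die1,Die2) = P(Die1)·P(Die2). For instance P(Die1=2) = 0.20, P(Die2=4) = 0.20, and 0.20×0.20 = 0.04 matches the joint entry. So Die1 and Die2 are independent.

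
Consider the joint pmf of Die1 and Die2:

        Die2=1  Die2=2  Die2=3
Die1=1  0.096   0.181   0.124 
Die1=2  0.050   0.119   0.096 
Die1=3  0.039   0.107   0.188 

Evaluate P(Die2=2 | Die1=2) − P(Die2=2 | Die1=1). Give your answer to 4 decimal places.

P(Die1=2) = 0.050 + 0.119 + 0.096 = 0.265; P(Die2=2 | Die1=2) = 0.119/0.265 = 0.44906.
P(Die1=1) = 0.096 + 0.181 + 0.124 = 0.401; P(Die2=2 | Die1=1) = 0.181/0.401 = 0.45137.
Difference = -0.0023.

-0.0023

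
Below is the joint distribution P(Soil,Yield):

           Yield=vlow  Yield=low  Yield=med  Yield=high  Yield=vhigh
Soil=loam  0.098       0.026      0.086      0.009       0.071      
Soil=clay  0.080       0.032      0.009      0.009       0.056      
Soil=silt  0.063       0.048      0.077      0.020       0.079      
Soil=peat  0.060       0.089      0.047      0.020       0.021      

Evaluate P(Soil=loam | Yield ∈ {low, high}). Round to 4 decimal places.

P(Yield=low) = 0.026 + 0.032 + 0.048 + 0.089 = 0.195.
P(Yield=high) = 0.009 + 0.009 + 0.020 + 0.020 = 0.058.
P(Yield ∈ {low, high}) = 0.195 + 0.058 = 0.253; P(Soil=loam, Yield ∈ {low, high}) = 0.026 + 0.009 = 0.035.
P(Soil=loam | Yield ∈ {low, high}) = 0.035/0.253 = 0.1383.

0.1383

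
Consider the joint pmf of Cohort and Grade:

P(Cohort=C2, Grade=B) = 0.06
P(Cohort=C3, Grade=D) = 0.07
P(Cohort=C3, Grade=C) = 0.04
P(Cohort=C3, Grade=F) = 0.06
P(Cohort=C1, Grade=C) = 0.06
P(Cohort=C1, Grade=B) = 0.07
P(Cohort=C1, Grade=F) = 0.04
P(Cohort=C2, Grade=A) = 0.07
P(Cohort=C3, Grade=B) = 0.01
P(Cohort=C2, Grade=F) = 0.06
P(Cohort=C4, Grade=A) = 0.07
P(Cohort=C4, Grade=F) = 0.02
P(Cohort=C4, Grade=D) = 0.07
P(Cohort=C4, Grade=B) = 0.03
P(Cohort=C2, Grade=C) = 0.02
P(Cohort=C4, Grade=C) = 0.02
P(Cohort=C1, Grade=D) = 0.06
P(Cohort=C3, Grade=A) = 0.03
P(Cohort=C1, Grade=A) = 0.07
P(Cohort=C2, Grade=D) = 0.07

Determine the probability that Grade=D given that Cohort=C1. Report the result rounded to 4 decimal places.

P(Cohort=C1) = 0.07 + 0.07 + 0.06 + 0.06 + 0.04 = 0.30.
P(Grade=D | Cohort=C1) = 0.06/0.30 = 0.2000.

0.2000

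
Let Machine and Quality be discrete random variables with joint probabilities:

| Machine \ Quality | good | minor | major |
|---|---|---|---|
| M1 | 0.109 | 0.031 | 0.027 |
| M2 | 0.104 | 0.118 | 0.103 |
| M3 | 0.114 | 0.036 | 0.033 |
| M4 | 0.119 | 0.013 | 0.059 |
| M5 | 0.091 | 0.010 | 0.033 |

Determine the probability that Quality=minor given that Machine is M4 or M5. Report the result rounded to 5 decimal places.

P(Machine=M4) = 0.119 + 0.013 + 0.059 = 0.191.
P(Machine=M5) = 0.091 + 0.010 + 0.033 = 0.134.
P(Machine ∈ {M4, M5}) = 0.191 + 0.134 = 0.325; P(Quality=minor, Machine ∈ {M4, M5}) = 0.013 + 0.010 = 0.023.
P(Quality=minor | Machine ∈ {M4, M5}) = 0.023/0.325 = 0.07077.

0.07077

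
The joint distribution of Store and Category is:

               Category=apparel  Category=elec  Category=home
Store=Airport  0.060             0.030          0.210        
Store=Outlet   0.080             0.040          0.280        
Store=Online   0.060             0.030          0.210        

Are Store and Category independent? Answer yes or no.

Every cell satisfies P(Store,Category) = P(Store)·P(Category). For instance P(Store=Online) = 0.300, P(Category=home) = 0.700, and 0.300×0.700 = 0.210 matches the joint entry. So Store and Category are independent.

yes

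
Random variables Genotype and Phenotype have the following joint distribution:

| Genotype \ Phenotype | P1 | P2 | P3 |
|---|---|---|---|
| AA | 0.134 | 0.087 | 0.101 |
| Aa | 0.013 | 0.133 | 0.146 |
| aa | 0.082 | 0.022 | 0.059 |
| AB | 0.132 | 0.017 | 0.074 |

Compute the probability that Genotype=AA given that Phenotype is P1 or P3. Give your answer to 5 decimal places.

0.31714

P(Phenotype=P1) = 0.134 + 0.013 + 0.082 + 0.132 = 0.361.
P(Phenotype=P3) = 0.101 + 0.146 + 0.059 + 0.074 = 0.380.
P(Phenotype ∈ {P1, P3}) = 0.361 + 0.380 = 0.741; P(Genotype=AA, Phenotype ∈ {P1, P3}) = 0.134 + 0.101 = 0.235.
P(Genotype=AA | Phenotype ∈ {P1, P3}) = 0.235/0.741 = 0.31714.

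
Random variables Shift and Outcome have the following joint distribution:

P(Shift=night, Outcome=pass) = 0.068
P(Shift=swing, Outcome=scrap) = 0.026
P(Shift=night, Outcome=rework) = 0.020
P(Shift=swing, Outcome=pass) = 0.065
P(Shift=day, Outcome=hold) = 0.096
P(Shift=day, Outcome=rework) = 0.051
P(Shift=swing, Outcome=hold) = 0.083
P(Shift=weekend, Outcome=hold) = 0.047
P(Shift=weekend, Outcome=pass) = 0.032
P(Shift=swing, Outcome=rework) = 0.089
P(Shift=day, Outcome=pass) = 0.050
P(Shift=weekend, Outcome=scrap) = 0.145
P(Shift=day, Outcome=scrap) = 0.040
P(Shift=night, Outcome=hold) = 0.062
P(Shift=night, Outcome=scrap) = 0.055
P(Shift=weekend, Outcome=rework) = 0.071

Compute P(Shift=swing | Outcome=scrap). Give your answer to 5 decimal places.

0.09774

P(Outcome=scrap) = 0.040 + 0.026 + 0.055 + 0.145 = 0.266.
P(Shift=swing | Outcome=scrap) = 0.026/0.266 = 0.09774.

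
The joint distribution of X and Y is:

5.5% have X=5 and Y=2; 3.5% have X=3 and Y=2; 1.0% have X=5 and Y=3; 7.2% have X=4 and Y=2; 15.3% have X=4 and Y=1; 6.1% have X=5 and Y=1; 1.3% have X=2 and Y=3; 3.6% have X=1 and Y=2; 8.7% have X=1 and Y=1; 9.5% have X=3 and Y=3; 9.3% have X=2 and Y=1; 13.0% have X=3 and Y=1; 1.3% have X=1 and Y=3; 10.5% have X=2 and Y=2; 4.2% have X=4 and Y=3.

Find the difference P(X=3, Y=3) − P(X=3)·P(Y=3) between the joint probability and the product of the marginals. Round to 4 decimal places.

P(X=3) = 0.130 + 0.035 + 0.095 = 0.260.
P(Y=3) = 0.013 + 0.013 + 0.095 + 0.042 + 0.010 = 0.173.
P(X=3, Y=3) − P(X=3)P(Y=3) = 0.095 − 0.260×0.173 = 0.0500.

0.0500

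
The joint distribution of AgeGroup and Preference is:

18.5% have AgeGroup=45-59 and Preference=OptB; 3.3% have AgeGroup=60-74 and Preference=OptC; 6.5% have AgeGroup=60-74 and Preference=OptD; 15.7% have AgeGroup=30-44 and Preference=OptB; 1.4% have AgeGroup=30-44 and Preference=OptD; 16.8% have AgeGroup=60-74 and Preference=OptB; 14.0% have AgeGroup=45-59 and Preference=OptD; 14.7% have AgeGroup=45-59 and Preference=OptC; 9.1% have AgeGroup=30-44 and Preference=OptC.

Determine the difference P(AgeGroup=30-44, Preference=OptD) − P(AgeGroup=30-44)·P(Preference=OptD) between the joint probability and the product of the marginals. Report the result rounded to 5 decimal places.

-0.04338

P(AgeGroup=30-44) = 0.157 + 0.091 + 0.014 = 0.262.
P(Preference=OptD) = 0.014 + 0.140 + 0.065 = 0.219.
P(AgeGroup=30-44, Preference=OptD) − P(AgeGroup=30-44)P(Preference=OptD) = 0.014 − 0.262×0.219 = -0.04338.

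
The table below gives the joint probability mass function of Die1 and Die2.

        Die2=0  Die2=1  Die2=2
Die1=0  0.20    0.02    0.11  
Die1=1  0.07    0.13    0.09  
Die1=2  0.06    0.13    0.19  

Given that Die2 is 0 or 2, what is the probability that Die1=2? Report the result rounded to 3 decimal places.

0.347

P(Die2=0) = 0.20 + 0.07 + 0.06 = 0.33.
P(Die2=2) = 0.11 + 0.09 + 0.19 = 0.39.
P(Die2 ∈ {0, 2}) = 0.33 + 0.39 = 0.72; P(Die1=2, Die2 ∈ {0, 2}) = 0.06 + 0.19 = 0.25.
P(Die1=2 | Die2 ∈ {0, 2}) = 0.25/0.72 = 0.347.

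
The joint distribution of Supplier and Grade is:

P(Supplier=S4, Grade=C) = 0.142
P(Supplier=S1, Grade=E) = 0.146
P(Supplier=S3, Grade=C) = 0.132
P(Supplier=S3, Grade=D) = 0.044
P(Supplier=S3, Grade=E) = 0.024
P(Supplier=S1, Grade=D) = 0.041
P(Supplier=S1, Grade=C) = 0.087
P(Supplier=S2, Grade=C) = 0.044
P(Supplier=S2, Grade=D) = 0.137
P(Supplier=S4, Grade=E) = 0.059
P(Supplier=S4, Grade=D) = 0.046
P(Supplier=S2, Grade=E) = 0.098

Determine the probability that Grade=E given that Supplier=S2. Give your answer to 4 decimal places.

0.3513

P(Supplier=S2) = 0.044 + 0.137 + 0.098 = 0.279.
P(Grade=E | Supplier=S2) = 0.098/0.279 = 0.3513.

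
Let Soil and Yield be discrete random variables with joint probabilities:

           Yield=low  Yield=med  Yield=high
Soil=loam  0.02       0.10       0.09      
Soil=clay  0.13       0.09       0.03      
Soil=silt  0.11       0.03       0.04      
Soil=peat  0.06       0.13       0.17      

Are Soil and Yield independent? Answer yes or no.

P(Soil=peat) = 0.36 and P(Yield=low) = 0.32, so their product is 0.1152, but P(Soil=peat, Yield=low) = 0.06. Since these differ, Soil and Yield are not independent.

no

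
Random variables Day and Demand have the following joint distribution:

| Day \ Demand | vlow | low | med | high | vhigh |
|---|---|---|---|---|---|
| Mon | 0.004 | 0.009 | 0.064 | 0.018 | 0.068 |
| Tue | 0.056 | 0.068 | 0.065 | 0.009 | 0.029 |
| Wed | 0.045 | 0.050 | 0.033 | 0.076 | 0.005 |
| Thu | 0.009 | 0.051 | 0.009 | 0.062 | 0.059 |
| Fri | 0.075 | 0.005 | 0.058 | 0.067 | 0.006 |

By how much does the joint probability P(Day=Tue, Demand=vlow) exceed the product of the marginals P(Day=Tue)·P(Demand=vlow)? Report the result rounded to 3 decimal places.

0.013

P(Day=Tue) = 0.056 + 0.068 + 0.065 + 0.009 + 0.029 = 0.227.
P(Demand=vlow) = 0.004 + 0.056 + 0.045 + 0.009 + 0.075 = 0.189.
P(Day=Tue, Demand=vlow) − P(Day=Tue)P(Demand=vlow) = 0.056 − 0.227×0.189 = 0.013.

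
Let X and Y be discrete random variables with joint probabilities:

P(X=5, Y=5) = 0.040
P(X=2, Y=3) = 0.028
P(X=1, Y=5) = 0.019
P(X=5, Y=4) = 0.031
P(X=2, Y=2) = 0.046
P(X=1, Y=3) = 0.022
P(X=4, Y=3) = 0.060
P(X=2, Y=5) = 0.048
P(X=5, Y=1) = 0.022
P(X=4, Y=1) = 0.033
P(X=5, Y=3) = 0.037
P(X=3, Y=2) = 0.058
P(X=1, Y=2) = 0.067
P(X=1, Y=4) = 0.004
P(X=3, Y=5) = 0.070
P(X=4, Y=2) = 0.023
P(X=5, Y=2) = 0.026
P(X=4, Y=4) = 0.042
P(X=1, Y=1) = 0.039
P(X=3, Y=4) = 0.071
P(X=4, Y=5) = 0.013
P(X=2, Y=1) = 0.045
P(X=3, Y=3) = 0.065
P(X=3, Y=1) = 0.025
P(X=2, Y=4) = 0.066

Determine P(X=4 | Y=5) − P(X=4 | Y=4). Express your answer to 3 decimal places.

-0.128

P(Y=5) = 0.019 + 0.048 + 0.070 + 0.013 + 0.040 = 0.190; P(X=4 | Y=5) = 0.013/0.190 = 0.0684.
P(Y=4) = 0.004 + 0.066 + 0.071 + 0.042 + 0.031 = 0.214; P(X=4 | Y=4) = 0.042/0.214 = 0.1963.
Difference = -0.128.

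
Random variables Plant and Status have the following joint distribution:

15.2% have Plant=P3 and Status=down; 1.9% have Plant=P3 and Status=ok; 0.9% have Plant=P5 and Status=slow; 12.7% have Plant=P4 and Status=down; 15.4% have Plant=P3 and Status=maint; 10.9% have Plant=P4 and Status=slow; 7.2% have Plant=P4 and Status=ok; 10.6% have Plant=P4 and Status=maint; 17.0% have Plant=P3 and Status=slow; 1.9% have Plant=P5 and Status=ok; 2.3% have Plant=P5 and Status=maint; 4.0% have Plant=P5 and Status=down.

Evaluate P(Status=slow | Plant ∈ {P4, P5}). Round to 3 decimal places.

P(Plant=P4) = 0.072 + 0.109 + 0.127 + 0.106 = 0.414.
P(Plant=P5) = 0.019 + 0.009 + 0.040 + 0.023 = 0.091.
P(Plant ∈ {P4, P5}) = 0.414 + 0.091 = 0.505; P(Status=slow, Plant ∈ {P4, P5}) = 0.109 + 0.009 = 0.118.
P(Status=slow | Plant ∈ {P4, P5}) = 0.118/0.505 = 0.234.

0.234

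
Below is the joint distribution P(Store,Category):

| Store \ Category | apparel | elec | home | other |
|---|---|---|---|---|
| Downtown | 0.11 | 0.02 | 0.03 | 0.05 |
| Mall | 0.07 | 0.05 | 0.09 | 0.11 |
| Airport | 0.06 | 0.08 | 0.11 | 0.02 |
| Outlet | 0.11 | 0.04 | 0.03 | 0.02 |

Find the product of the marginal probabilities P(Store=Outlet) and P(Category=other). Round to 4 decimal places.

P(Store=Outlet) = 0.11 + 0.04 + 0.03 + 0.02 = 0.20.
P(Category=other) = 0.05 + 0.11 + 0.02 + 0.02 = 0.20.
Product: 0.20 × 0.20 = 0.0400.

0.0400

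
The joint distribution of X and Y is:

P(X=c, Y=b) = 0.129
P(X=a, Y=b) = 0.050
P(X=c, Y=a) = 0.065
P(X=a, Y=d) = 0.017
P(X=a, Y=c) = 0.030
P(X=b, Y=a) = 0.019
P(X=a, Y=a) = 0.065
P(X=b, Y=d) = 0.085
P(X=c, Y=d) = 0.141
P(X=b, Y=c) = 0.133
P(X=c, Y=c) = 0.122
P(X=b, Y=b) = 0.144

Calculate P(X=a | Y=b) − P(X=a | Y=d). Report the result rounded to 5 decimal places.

0.08484

P(Y=b) = 0.050 + 0.144 + 0.129 = 0.323; P(X=a | Y=b) = 0.050/0.323 = 0.154799.
P(Y=d) = 0.017 + 0.085 + 0.141 = 0.243; P(X=a | Y=d) = 0.017/0.243 = 0.069959.
Difference = 0.08484.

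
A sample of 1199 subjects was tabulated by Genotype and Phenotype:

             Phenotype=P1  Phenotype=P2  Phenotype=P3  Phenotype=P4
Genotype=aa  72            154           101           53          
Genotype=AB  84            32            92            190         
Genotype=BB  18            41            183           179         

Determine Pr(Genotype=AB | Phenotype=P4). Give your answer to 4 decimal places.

Total with Phenotype=P4: 53 + 190 + 179 = 422.
P(Genotype=AB | Phenotype=P4) = 190/422 = 0.4502.

0.4502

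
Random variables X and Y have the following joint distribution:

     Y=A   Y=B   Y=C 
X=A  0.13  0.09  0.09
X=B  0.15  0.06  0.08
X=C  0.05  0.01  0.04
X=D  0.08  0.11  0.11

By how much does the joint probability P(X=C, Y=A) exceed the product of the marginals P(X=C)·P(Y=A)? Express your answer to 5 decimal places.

P(X=C) = 0.05 + 0.01 + 0.04 = 0.10.
P(Y=A) = 0.13 + 0.15 + 0.05 + 0.08 = 0.41.
P(X=C, Y=A) − P(X=C)P(Y=A) = 0.05 − 0.10×0.41 = 0.00900.

0.00900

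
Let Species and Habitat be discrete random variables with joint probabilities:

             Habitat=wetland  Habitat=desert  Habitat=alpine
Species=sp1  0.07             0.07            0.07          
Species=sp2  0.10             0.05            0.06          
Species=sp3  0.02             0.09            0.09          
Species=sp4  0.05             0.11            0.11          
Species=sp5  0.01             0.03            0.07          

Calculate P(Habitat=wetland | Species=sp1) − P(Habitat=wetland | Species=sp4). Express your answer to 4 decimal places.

P(Species=sp1) = 0.07 + 0.07 + 0.07 = 0.21; P(Habitat=wetland | Species=sp1) = 0.07/0.21 = 0.33333.
P(Species=sp4) = 0.05 + 0.11 + 0.11 = 0.27; P(Habitat=wetland | Species=sp4) = 0.05/0.27 = 0.18519.
Difference = 0.1481.

0.1481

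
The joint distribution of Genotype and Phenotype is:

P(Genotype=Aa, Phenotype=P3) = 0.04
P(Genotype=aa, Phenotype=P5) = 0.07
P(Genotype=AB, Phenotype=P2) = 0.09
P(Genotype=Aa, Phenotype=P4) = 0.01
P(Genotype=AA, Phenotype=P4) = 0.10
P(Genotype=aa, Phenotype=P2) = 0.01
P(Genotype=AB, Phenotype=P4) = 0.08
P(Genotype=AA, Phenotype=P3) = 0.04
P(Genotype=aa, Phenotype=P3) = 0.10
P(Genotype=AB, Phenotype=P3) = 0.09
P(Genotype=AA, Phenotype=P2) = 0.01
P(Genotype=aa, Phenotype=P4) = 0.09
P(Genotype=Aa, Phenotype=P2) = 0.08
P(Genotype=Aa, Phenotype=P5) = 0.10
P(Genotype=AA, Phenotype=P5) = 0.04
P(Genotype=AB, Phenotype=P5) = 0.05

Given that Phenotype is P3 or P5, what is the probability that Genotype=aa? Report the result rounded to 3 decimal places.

0.321

P(Phenotype=P3) = 0.04 + 0.04 + 0.10 + 0.09 = 0.27.
P(Phenotype=P5) = 0.04 + 0.10 + 0.07 + 0.05 = 0.26.
P(Phenotype ∈ {P3, P5}) = 0.27 + 0.26 = 0.53; P(Genotype=aa, Phenotype ∈ {P3, P5}) = 0.10 + 0.07 = 0.17.
P(Genotype=aa | Phenotype ∈ {P3, P5}) = 0.17/0.53 = 0.321.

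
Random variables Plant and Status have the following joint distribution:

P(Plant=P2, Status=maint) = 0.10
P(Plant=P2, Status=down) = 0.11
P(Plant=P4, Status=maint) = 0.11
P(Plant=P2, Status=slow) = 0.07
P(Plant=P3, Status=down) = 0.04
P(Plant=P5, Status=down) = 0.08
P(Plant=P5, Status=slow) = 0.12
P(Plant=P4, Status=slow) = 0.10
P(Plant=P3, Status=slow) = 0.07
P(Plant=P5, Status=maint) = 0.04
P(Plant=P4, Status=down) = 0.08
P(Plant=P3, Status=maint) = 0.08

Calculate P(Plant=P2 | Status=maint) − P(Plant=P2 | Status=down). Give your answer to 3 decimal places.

-0.052

P(Status=maint) = 0.10 + 0.08 + 0.11 + 0.04 = 0.33; P(Plant=P2 | Status=maint) = 0.10/0.33 = 0.3030.
P(Status=down) = 0.11 + 0.04 + 0.08 + 0.08 = 0.31; P(Plant=P2 | Status=down) = 0.11/0.31 = 0.3548.
Difference = -0.052.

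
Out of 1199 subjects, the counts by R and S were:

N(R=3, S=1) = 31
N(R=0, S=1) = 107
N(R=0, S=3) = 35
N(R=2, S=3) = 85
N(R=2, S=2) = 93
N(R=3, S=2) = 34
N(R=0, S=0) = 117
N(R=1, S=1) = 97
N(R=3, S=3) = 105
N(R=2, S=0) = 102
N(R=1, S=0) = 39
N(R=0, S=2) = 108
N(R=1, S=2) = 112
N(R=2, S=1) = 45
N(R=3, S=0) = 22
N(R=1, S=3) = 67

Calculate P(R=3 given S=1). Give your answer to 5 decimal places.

Total with S=1: 107 + 97 + 45 + 31 = 280.
P(R=3 | S=1) = 31/280 = 0.11071.

0.11071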